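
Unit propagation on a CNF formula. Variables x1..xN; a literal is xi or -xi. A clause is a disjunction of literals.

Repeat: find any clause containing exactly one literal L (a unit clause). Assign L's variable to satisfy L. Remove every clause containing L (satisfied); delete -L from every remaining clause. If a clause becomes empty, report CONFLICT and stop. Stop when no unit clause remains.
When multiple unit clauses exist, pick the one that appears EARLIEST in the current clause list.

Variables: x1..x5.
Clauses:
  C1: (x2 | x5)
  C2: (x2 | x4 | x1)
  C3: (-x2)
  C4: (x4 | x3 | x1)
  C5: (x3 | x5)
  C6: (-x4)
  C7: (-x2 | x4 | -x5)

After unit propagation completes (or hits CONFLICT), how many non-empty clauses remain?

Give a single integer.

unit clause [-2] forces x2=F; simplify:
  drop 2 from [2, 5] -> [5]
  drop 2 from [2, 4, 1] -> [4, 1]
  satisfied 2 clause(s); 5 remain; assigned so far: [2]
unit clause [5] forces x5=T; simplify:
  satisfied 2 clause(s); 3 remain; assigned so far: [2, 5]
unit clause [-4] forces x4=F; simplify:
  drop 4 from [4, 1] -> [1]
  drop 4 from [4, 3, 1] -> [3, 1]
  satisfied 1 clause(s); 2 remain; assigned so far: [2, 4, 5]
unit clause [1] forces x1=T; simplify:
  satisfied 2 clause(s); 0 remain; assigned so far: [1, 2, 4, 5]

Answer: 0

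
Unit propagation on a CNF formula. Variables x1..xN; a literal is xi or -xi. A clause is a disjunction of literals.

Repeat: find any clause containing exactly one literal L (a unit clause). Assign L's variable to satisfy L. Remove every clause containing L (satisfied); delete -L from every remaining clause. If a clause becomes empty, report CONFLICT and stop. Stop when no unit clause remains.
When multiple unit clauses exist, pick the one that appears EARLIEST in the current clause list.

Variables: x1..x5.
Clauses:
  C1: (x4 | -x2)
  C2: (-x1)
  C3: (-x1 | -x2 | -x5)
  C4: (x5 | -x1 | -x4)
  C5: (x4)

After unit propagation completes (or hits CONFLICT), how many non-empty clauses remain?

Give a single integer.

Answer: 0

Derivation:
unit clause [-1] forces x1=F; simplify:
  satisfied 3 clause(s); 2 remain; assigned so far: [1]
unit clause [4] forces x4=T; simplify:
  satisfied 2 clause(s); 0 remain; assigned so far: [1, 4]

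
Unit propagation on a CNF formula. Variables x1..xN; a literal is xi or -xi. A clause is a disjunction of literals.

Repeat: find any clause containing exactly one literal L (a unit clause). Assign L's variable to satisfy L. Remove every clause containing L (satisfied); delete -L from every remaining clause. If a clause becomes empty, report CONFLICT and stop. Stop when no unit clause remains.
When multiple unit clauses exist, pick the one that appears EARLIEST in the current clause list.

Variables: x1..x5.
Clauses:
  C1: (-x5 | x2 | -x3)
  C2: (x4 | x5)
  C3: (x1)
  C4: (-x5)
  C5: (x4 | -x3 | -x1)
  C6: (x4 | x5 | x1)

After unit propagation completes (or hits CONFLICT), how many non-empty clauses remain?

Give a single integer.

unit clause [1] forces x1=T; simplify:
  drop -1 from [4, -3, -1] -> [4, -3]
  satisfied 2 clause(s); 4 remain; assigned so far: [1]
unit clause [-5] forces x5=F; simplify:
  drop 5 from [4, 5] -> [4]
  satisfied 2 clause(s); 2 remain; assigned so far: [1, 5]
unit clause [4] forces x4=T; simplify:
  satisfied 2 clause(s); 0 remain; assigned so far: [1, 4, 5]

Answer: 0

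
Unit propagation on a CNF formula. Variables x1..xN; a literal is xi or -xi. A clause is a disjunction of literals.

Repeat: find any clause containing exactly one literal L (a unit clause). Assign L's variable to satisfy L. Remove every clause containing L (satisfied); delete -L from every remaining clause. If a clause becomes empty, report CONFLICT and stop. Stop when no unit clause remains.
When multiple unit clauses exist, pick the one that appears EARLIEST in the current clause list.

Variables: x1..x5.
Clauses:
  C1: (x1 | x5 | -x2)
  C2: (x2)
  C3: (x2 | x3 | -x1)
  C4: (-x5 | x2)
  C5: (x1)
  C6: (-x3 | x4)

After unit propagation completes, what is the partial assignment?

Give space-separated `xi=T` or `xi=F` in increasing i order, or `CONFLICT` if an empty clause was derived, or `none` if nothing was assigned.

unit clause [2] forces x2=T; simplify:
  drop -2 from [1, 5, -2] -> [1, 5]
  satisfied 3 clause(s); 3 remain; assigned so far: [2]
unit clause [1] forces x1=T; simplify:
  satisfied 2 clause(s); 1 remain; assigned so far: [1, 2]

Answer: x1=T x2=T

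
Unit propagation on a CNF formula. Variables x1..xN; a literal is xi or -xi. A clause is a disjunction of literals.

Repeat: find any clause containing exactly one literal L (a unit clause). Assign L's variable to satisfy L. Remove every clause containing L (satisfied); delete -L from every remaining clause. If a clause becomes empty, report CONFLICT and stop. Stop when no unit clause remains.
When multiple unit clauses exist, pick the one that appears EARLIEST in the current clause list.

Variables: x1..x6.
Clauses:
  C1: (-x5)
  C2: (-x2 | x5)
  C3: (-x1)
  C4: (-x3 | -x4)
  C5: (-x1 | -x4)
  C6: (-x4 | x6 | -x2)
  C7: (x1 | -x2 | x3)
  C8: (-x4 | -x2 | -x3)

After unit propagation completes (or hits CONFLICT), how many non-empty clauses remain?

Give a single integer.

unit clause [-5] forces x5=F; simplify:
  drop 5 from [-2, 5] -> [-2]
  satisfied 1 clause(s); 7 remain; assigned so far: [5]
unit clause [-2] forces x2=F; simplify:
  satisfied 4 clause(s); 3 remain; assigned so far: [2, 5]
unit clause [-1] forces x1=F; simplify:
  satisfied 2 clause(s); 1 remain; assigned so far: [1, 2, 5]

Answer: 1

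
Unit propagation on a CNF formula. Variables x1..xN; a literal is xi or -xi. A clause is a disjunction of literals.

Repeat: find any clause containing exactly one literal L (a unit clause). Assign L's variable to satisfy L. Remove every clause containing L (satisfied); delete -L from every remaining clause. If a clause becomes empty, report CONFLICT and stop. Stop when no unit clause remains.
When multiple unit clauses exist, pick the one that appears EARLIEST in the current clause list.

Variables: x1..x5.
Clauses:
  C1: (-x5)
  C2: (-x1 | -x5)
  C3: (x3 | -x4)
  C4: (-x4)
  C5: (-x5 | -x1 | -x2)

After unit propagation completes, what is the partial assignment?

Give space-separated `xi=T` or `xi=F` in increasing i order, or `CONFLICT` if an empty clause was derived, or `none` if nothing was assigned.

Answer: x4=F x5=F

Derivation:
unit clause [-5] forces x5=F; simplify:
  satisfied 3 clause(s); 2 remain; assigned so far: [5]
unit clause [-4] forces x4=F; simplify:
  satisfied 2 clause(s); 0 remain; assigned so far: [4, 5]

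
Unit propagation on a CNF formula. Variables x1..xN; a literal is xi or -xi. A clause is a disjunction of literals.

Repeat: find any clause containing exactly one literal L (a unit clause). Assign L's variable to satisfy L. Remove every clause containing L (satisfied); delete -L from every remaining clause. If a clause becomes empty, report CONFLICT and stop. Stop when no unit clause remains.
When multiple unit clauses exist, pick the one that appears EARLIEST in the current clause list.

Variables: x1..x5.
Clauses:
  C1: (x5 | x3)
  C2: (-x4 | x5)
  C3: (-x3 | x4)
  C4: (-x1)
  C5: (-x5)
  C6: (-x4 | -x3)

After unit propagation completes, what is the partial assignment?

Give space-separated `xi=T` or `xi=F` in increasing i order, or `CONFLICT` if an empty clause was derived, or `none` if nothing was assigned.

unit clause [-1] forces x1=F; simplify:
  satisfied 1 clause(s); 5 remain; assigned so far: [1]
unit clause [-5] forces x5=F; simplify:
  drop 5 from [5, 3] -> [3]
  drop 5 from [-4, 5] -> [-4]
  satisfied 1 clause(s); 4 remain; assigned so far: [1, 5]
unit clause [3] forces x3=T; simplify:
  drop -3 from [-3, 4] -> [4]
  drop -3 from [-4, -3] -> [-4]
  satisfied 1 clause(s); 3 remain; assigned so far: [1, 3, 5]
unit clause [-4] forces x4=F; simplify:
  drop 4 from [4] -> [] (empty!)
  satisfied 2 clause(s); 1 remain; assigned so far: [1, 3, 4, 5]
CONFLICT (empty clause)

Answer: CONFLICT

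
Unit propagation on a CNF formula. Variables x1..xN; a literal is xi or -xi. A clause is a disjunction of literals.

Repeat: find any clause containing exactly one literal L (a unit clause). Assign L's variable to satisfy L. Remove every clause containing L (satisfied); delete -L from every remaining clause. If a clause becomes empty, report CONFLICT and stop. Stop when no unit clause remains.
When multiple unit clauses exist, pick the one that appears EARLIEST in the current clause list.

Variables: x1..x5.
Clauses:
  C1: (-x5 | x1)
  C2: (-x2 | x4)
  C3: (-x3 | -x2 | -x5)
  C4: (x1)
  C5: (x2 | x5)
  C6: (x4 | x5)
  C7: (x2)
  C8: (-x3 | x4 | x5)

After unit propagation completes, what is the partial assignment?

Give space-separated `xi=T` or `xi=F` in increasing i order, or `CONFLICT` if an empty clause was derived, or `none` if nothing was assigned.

Answer: x1=T x2=T x4=T

Derivation:
unit clause [1] forces x1=T; simplify:
  satisfied 2 clause(s); 6 remain; assigned so far: [1]
unit clause [2] forces x2=T; simplify:
  drop -2 from [-2, 4] -> [4]
  drop -2 from [-3, -2, -5] -> [-3, -5]
  satisfied 2 clause(s); 4 remain; assigned so far: [1, 2]
unit clause [4] forces x4=T; simplify:
  satisfied 3 clause(s); 1 remain; assigned so far: [1, 2, 4]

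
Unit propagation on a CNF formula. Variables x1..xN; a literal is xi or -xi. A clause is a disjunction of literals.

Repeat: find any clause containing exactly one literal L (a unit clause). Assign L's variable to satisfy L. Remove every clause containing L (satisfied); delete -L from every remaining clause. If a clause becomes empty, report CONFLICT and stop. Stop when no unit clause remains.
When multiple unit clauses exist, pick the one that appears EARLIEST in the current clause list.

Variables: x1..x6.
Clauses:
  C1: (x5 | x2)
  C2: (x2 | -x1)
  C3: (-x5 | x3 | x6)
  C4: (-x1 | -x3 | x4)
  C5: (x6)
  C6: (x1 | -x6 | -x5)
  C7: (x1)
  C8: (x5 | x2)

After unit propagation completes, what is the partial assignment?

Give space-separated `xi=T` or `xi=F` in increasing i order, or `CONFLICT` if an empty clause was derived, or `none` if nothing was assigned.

unit clause [6] forces x6=T; simplify:
  drop -6 from [1, -6, -5] -> [1, -5]
  satisfied 2 clause(s); 6 remain; assigned so far: [6]
unit clause [1] forces x1=T; simplify:
  drop -1 from [2, -1] -> [2]
  drop -1 from [-1, -3, 4] -> [-3, 4]
  satisfied 2 clause(s); 4 remain; assigned so far: [1, 6]
unit clause [2] forces x2=T; simplify:
  satisfied 3 clause(s); 1 remain; assigned so far: [1, 2, 6]

Answer: x1=T x2=T x6=T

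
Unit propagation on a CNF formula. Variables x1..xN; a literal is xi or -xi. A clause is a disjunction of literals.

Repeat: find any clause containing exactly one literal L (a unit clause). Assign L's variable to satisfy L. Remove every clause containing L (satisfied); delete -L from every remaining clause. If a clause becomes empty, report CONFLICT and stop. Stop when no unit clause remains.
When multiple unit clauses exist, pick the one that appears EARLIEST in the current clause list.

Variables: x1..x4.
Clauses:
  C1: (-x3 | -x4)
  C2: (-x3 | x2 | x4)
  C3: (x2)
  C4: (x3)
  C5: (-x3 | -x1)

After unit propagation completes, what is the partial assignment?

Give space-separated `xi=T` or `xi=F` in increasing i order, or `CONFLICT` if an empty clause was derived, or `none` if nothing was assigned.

unit clause [2] forces x2=T; simplify:
  satisfied 2 clause(s); 3 remain; assigned so far: [2]
unit clause [3] forces x3=T; simplify:
  drop -3 from [-3, -4] -> [-4]
  drop -3 from [-3, -1] -> [-1]
  satisfied 1 clause(s); 2 remain; assigned so far: [2, 3]
unit clause [-4] forces x4=F; simplify:
  satisfied 1 clause(s); 1 remain; assigned so far: [2, 3, 4]
unit clause [-1] forces x1=F; simplify:
  satisfied 1 clause(s); 0 remain; assigned so far: [1, 2, 3, 4]

Answer: x1=F x2=T x3=T x4=F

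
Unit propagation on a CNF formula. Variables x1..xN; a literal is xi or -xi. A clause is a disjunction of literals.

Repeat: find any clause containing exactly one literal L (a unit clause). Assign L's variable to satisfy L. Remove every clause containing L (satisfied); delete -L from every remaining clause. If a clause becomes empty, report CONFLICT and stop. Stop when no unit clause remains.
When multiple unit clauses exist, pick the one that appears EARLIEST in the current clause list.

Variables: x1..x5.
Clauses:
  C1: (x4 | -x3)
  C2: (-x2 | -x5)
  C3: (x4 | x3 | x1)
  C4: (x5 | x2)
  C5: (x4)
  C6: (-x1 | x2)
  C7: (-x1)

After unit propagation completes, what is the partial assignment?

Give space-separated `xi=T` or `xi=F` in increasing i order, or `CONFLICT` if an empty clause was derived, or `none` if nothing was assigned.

unit clause [4] forces x4=T; simplify:
  satisfied 3 clause(s); 4 remain; assigned so far: [4]
unit clause [-1] forces x1=F; simplify:
  satisfied 2 clause(s); 2 remain; assigned so far: [1, 4]

Answer: x1=F x4=T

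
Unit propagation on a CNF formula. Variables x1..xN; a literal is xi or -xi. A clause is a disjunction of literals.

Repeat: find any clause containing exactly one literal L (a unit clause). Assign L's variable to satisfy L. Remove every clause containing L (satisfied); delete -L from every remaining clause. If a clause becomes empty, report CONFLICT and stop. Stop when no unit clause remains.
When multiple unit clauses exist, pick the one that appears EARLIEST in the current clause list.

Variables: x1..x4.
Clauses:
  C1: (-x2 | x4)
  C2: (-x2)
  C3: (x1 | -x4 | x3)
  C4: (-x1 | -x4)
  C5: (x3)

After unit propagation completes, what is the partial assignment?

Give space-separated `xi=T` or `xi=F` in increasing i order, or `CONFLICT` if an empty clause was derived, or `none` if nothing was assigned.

Answer: x2=F x3=T

Derivation:
unit clause [-2] forces x2=F; simplify:
  satisfied 2 clause(s); 3 remain; assigned so far: [2]
unit clause [3] forces x3=T; simplify:
  satisfied 2 clause(s); 1 remain; assigned so far: [2, 3]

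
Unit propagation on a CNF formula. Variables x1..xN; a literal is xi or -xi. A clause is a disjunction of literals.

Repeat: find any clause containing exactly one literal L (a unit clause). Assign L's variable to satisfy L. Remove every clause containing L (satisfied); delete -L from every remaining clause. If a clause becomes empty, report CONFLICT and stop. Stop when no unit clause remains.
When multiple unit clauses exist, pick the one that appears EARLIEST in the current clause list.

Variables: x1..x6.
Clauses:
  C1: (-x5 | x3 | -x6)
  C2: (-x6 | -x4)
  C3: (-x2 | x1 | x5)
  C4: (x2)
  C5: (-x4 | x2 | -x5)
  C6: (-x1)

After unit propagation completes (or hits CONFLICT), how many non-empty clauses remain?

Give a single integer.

unit clause [2] forces x2=T; simplify:
  drop -2 from [-2, 1, 5] -> [1, 5]
  satisfied 2 clause(s); 4 remain; assigned so far: [2]
unit clause [-1] forces x1=F; simplify:
  drop 1 from [1, 5] -> [5]
  satisfied 1 clause(s); 3 remain; assigned so far: [1, 2]
unit clause [5] forces x5=T; simplify:
  drop -5 from [-5, 3, -6] -> [3, -6]
  satisfied 1 clause(s); 2 remain; assigned so far: [1, 2, 5]

Answer: 2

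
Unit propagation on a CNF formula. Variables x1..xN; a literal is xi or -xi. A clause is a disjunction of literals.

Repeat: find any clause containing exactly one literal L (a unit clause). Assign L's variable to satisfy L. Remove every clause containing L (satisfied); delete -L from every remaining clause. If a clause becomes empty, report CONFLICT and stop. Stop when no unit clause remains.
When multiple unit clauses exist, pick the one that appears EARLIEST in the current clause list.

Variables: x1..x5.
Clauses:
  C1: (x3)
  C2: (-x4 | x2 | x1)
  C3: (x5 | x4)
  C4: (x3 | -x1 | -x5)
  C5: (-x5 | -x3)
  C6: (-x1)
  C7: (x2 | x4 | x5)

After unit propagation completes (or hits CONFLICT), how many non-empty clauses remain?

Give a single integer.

Answer: 0

Derivation:
unit clause [3] forces x3=T; simplify:
  drop -3 from [-5, -3] -> [-5]
  satisfied 2 clause(s); 5 remain; assigned so far: [3]
unit clause [-5] forces x5=F; simplify:
  drop 5 from [5, 4] -> [4]
  drop 5 from [2, 4, 5] -> [2, 4]
  satisfied 1 clause(s); 4 remain; assigned so far: [3, 5]
unit clause [4] forces x4=T; simplify:
  drop -4 from [-4, 2, 1] -> [2, 1]
  satisfied 2 clause(s); 2 remain; assigned so far: [3, 4, 5]
unit clause [-1] forces x1=F; simplify:
  drop 1 from [2, 1] -> [2]
  satisfied 1 clause(s); 1 remain; assigned so far: [1, 3, 4, 5]
unit clause [2] forces x2=T; simplify:
  satisfied 1 clause(s); 0 remain; assigned so far: [1, 2, 3, 4, 5]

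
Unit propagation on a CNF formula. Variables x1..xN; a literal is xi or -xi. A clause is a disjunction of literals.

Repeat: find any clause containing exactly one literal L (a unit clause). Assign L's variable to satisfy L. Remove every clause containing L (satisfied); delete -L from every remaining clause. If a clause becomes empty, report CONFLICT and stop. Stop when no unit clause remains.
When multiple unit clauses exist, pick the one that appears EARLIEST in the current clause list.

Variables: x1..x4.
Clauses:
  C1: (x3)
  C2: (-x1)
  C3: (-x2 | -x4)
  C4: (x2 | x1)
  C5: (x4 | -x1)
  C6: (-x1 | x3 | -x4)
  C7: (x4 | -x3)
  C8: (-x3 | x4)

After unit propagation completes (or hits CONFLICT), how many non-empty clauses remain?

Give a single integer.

Answer: 0

Derivation:
unit clause [3] forces x3=T; simplify:
  drop -3 from [4, -3] -> [4]
  drop -3 from [-3, 4] -> [4]
  satisfied 2 clause(s); 6 remain; assigned so far: [3]
unit clause [-1] forces x1=F; simplify:
  drop 1 from [2, 1] -> [2]
  satisfied 2 clause(s); 4 remain; assigned so far: [1, 3]
unit clause [2] forces x2=T; simplify:
  drop -2 from [-2, -4] -> [-4]
  satisfied 1 clause(s); 3 remain; assigned so far: [1, 2, 3]
unit clause [-4] forces x4=F; simplify:
  drop 4 from [4] -> [] (empty!)
  drop 4 from [4] -> [] (empty!)
  satisfied 1 clause(s); 2 remain; assigned so far: [1, 2, 3, 4]
CONFLICT (empty clause)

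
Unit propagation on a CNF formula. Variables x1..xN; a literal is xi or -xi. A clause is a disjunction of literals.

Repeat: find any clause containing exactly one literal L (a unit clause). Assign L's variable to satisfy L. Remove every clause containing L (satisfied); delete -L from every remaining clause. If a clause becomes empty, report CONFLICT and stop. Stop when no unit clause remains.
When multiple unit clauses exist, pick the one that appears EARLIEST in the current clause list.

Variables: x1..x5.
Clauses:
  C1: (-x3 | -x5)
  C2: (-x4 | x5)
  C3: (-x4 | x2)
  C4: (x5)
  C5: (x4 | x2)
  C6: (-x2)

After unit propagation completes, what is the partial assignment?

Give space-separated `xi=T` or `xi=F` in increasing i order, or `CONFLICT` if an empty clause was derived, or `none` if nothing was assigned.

unit clause [5] forces x5=T; simplify:
  drop -5 from [-3, -5] -> [-3]
  satisfied 2 clause(s); 4 remain; assigned so far: [5]
unit clause [-3] forces x3=F; simplify:
  satisfied 1 clause(s); 3 remain; assigned so far: [3, 5]
unit clause [-2] forces x2=F; simplify:
  drop 2 from [-4, 2] -> [-4]
  drop 2 from [4, 2] -> [4]
  satisfied 1 clause(s); 2 remain; assigned so far: [2, 3, 5]
unit clause [-4] forces x4=F; simplify:
  drop 4 from [4] -> [] (empty!)
  satisfied 1 clause(s); 1 remain; assigned so far: [2, 3, 4, 5]
CONFLICT (empty clause)

Answer: CONFLICT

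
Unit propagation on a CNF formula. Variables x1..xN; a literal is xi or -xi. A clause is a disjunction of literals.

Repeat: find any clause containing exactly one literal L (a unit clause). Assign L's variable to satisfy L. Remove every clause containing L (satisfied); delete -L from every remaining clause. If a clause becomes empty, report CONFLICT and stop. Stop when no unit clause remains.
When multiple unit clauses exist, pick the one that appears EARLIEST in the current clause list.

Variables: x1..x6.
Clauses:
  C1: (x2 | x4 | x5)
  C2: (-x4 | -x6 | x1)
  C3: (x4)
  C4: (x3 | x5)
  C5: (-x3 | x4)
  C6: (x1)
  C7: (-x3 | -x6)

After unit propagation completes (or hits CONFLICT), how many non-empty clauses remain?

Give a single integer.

unit clause [4] forces x4=T; simplify:
  drop -4 from [-4, -6, 1] -> [-6, 1]
  satisfied 3 clause(s); 4 remain; assigned so far: [4]
unit clause [1] forces x1=T; simplify:
  satisfied 2 clause(s); 2 remain; assigned so far: [1, 4]

Answer: 2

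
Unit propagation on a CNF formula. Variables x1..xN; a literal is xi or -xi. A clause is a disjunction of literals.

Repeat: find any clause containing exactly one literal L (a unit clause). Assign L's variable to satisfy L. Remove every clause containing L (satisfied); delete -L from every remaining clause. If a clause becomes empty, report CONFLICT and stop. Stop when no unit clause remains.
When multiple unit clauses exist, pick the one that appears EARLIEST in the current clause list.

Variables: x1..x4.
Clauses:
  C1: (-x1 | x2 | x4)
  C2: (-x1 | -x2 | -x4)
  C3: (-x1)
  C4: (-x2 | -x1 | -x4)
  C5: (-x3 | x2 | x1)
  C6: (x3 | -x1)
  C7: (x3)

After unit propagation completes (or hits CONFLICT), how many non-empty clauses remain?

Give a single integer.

Answer: 0

Derivation:
unit clause [-1] forces x1=F; simplify:
  drop 1 from [-3, 2, 1] -> [-3, 2]
  satisfied 5 clause(s); 2 remain; assigned so far: [1]
unit clause [3] forces x3=T; simplify:
  drop -3 from [-3, 2] -> [2]
  satisfied 1 clause(s); 1 remain; assigned so far: [1, 3]
unit clause [2] forces x2=T; simplify:
  satisfied 1 clause(s); 0 remain; assigned so far: [1, 2, 3]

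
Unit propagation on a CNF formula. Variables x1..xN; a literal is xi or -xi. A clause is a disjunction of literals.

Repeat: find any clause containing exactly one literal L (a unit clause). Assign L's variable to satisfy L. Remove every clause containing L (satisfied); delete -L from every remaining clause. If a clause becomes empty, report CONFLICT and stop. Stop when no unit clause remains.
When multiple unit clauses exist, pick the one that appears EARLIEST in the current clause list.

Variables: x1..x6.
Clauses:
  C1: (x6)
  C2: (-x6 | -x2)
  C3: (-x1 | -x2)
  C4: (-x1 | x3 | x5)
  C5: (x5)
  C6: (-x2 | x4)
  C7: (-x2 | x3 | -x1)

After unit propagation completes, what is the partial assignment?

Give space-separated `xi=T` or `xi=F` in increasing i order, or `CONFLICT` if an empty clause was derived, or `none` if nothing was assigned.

unit clause [6] forces x6=T; simplify:
  drop -6 from [-6, -2] -> [-2]
  satisfied 1 clause(s); 6 remain; assigned so far: [6]
unit clause [-2] forces x2=F; simplify:
  satisfied 4 clause(s); 2 remain; assigned so far: [2, 6]
unit clause [5] forces x5=T; simplify:
  satisfied 2 clause(s); 0 remain; assigned so far: [2, 5, 6]

Answer: x2=F x5=T x6=T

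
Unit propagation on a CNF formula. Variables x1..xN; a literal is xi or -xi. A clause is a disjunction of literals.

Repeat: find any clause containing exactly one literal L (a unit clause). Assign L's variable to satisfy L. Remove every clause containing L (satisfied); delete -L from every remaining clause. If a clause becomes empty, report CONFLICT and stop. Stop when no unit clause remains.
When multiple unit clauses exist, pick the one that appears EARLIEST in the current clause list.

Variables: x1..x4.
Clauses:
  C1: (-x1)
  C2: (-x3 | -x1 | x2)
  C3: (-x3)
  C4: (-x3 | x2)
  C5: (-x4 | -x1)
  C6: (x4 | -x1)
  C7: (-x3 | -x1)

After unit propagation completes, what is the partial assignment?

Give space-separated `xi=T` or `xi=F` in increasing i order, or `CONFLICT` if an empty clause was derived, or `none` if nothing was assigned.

unit clause [-1] forces x1=F; simplify:
  satisfied 5 clause(s); 2 remain; assigned so far: [1]
unit clause [-3] forces x3=F; simplify:
  satisfied 2 clause(s); 0 remain; assigned so far: [1, 3]

Answer: x1=F x3=F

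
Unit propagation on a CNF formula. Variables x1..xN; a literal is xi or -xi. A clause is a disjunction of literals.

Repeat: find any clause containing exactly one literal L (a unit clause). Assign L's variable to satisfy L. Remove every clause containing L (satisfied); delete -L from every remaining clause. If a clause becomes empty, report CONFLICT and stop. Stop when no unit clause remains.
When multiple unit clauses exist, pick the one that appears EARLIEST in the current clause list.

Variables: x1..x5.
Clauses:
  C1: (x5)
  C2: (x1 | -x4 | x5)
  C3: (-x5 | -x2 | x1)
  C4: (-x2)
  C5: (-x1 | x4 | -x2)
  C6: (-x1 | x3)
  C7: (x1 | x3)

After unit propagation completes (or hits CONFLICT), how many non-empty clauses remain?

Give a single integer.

unit clause [5] forces x5=T; simplify:
  drop -5 from [-5, -2, 1] -> [-2, 1]
  satisfied 2 clause(s); 5 remain; assigned so far: [5]
unit clause [-2] forces x2=F; simplify:
  satisfied 3 clause(s); 2 remain; assigned so far: [2, 5]

Answer: 2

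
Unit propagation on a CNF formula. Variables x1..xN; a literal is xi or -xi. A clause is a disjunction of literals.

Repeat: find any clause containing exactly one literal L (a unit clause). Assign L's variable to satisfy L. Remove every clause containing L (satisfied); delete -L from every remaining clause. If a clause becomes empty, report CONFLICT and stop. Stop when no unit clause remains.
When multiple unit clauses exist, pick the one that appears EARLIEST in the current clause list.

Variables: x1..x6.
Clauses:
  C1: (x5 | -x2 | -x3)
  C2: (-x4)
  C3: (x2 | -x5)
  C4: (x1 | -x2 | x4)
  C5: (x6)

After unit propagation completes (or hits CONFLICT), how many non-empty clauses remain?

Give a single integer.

Answer: 3

Derivation:
unit clause [-4] forces x4=F; simplify:
  drop 4 from [1, -2, 4] -> [1, -2]
  satisfied 1 clause(s); 4 remain; assigned so far: [4]
unit clause [6] forces x6=T; simplify:
  satisfied 1 clause(s); 3 remain; assigned so far: [4, 6]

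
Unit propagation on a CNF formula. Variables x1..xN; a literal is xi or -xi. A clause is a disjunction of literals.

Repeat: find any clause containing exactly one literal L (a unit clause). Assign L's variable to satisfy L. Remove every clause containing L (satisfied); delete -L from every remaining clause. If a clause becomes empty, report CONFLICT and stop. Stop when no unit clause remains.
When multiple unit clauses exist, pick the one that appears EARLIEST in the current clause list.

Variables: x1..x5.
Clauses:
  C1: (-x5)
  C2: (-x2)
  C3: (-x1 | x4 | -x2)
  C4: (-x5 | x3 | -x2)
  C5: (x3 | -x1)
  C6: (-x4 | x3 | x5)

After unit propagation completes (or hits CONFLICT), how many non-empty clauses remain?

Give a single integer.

Answer: 2

Derivation:
unit clause [-5] forces x5=F; simplify:
  drop 5 from [-4, 3, 5] -> [-4, 3]
  satisfied 2 clause(s); 4 remain; assigned so far: [5]
unit clause [-2] forces x2=F; simplify:
  satisfied 2 clause(s); 2 remain; assigned so far: [2, 5]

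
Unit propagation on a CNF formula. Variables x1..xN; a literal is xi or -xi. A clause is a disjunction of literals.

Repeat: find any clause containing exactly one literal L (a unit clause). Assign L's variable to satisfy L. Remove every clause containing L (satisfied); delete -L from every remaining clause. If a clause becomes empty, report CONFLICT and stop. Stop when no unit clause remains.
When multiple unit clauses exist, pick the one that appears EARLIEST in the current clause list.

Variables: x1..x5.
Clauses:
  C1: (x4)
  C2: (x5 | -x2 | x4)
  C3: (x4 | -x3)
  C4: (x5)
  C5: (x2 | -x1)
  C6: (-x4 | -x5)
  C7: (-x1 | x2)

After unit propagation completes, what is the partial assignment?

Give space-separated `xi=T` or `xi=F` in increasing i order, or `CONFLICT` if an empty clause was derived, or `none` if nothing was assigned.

unit clause [4] forces x4=T; simplify:
  drop -4 from [-4, -5] -> [-5]
  satisfied 3 clause(s); 4 remain; assigned so far: [4]
unit clause [5] forces x5=T; simplify:
  drop -5 from [-5] -> [] (empty!)
  satisfied 1 clause(s); 3 remain; assigned so far: [4, 5]
CONFLICT (empty clause)

Answer: CONFLICT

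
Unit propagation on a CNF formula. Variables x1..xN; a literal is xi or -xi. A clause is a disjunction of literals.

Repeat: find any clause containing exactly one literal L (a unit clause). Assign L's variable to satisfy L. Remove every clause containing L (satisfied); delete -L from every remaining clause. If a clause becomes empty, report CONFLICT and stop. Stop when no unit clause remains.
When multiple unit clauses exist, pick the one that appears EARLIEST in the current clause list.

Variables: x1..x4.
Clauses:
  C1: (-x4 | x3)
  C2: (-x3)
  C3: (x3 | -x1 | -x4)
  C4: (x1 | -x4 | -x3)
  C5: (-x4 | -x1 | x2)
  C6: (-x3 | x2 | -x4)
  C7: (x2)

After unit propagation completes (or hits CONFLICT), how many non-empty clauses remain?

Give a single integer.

Answer: 0

Derivation:
unit clause [-3] forces x3=F; simplify:
  drop 3 from [-4, 3] -> [-4]
  drop 3 from [3, -1, -4] -> [-1, -4]
  satisfied 3 clause(s); 4 remain; assigned so far: [3]
unit clause [-4] forces x4=F; simplify:
  satisfied 3 clause(s); 1 remain; assigned so far: [3, 4]
unit clause [2] forces x2=T; simplify:
  satisfied 1 clause(s); 0 remain; assigned so far: [2, 3, 4]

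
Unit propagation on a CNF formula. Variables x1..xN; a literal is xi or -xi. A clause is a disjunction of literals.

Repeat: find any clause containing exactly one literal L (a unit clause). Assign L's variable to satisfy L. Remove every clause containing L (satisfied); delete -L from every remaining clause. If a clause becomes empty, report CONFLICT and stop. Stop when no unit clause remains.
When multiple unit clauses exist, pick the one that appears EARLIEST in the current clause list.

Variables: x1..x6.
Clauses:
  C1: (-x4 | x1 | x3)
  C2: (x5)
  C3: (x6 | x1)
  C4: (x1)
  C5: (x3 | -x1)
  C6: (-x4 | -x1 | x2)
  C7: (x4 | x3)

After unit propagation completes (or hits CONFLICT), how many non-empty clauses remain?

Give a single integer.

Answer: 1

Derivation:
unit clause [5] forces x5=T; simplify:
  satisfied 1 clause(s); 6 remain; assigned so far: [5]
unit clause [1] forces x1=T; simplify:
  drop -1 from [3, -1] -> [3]
  drop -1 from [-4, -1, 2] -> [-4, 2]
  satisfied 3 clause(s); 3 remain; assigned so far: [1, 5]
unit clause [3] forces x3=T; simplify:
  satisfied 2 clause(s); 1 remain; assigned so far: [1, 3, 5]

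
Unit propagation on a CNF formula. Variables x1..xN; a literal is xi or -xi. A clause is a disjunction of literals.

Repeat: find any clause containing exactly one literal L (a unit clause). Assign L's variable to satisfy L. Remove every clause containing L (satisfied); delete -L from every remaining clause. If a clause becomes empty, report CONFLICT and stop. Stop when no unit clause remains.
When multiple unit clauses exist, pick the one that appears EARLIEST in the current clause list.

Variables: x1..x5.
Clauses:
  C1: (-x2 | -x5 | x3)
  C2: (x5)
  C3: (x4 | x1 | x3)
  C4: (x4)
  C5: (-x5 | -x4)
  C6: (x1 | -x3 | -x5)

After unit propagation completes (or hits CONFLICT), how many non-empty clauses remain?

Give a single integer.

unit clause [5] forces x5=T; simplify:
  drop -5 from [-2, -5, 3] -> [-2, 3]
  drop -5 from [-5, -4] -> [-4]
  drop -5 from [1, -3, -5] -> [1, -3]
  satisfied 1 clause(s); 5 remain; assigned so far: [5]
unit clause [4] forces x4=T; simplify:
  drop -4 from [-4] -> [] (empty!)
  satisfied 2 clause(s); 3 remain; assigned so far: [4, 5]
CONFLICT (empty clause)

Answer: 2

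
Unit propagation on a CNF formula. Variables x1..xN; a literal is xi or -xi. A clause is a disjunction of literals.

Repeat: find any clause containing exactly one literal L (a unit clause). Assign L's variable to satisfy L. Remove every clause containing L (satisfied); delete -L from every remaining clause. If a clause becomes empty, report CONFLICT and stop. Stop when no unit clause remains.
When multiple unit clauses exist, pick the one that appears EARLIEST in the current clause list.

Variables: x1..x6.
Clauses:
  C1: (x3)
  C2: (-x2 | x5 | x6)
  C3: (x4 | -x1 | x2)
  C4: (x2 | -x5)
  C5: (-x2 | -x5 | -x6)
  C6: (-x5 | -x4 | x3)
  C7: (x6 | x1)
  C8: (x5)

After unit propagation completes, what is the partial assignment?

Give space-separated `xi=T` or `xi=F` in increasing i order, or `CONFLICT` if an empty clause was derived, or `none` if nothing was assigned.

Answer: x1=T x2=T x3=T x5=T x6=F

Derivation:
unit clause [3] forces x3=T; simplify:
  satisfied 2 clause(s); 6 remain; assigned so far: [3]
unit clause [5] forces x5=T; simplify:
  drop -5 from [2, -5] -> [2]
  drop -5 from [-2, -5, -6] -> [-2, -6]
  satisfied 2 clause(s); 4 remain; assigned so far: [3, 5]
unit clause [2] forces x2=T; simplify:
  drop -2 from [-2, -6] -> [-6]
  satisfied 2 clause(s); 2 remain; assigned so far: [2, 3, 5]
unit clause [-6] forces x6=F; simplify:
  drop 6 from [6, 1] -> [1]
  satisfied 1 clause(s); 1 remain; assigned so far: [2, 3, 5, 6]
unit clause [1] forces x1=T; simplify:
  satisfied 1 clause(s); 0 remain; assigned so far: [1, 2, 3, 5, 6]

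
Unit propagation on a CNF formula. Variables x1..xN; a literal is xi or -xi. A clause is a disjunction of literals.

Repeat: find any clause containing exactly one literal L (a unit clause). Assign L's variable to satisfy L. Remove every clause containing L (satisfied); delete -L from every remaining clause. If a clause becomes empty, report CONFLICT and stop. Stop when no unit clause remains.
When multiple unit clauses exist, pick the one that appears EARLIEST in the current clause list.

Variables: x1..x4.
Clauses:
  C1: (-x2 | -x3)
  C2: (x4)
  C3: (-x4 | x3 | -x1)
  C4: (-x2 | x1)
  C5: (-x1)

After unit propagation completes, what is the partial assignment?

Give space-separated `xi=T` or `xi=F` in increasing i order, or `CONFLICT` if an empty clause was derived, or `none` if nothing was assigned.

Answer: x1=F x2=F x4=T

Derivation:
unit clause [4] forces x4=T; simplify:
  drop -4 from [-4, 3, -1] -> [3, -1]
  satisfied 1 clause(s); 4 remain; assigned so far: [4]
unit clause [-1] forces x1=F; simplify:
  drop 1 from [-2, 1] -> [-2]
  satisfied 2 clause(s); 2 remain; assigned so far: [1, 4]
unit clause [-2] forces x2=F; simplify:
  satisfied 2 clause(s); 0 remain; assigned so far: [1, 2, 4]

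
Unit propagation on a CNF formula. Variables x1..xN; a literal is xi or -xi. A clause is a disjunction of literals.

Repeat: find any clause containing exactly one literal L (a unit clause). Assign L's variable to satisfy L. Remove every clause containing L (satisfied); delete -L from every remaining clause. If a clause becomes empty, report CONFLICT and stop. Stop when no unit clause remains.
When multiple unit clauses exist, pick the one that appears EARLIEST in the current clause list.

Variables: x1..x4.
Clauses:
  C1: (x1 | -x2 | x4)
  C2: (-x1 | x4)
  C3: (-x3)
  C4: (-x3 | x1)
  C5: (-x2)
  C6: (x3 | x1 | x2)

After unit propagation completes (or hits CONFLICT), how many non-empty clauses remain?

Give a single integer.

unit clause [-3] forces x3=F; simplify:
  drop 3 from [3, 1, 2] -> [1, 2]
  satisfied 2 clause(s); 4 remain; assigned so far: [3]
unit clause [-2] forces x2=F; simplify:
  drop 2 from [1, 2] -> [1]
  satisfied 2 clause(s); 2 remain; assigned so far: [2, 3]
unit clause [1] forces x1=T; simplify:
  drop -1 from [-1, 4] -> [4]
  satisfied 1 clause(s); 1 remain; assigned so far: [1, 2, 3]
unit clause [4] forces x4=T; simplify:
  satisfied 1 clause(s); 0 remain; assigned so far: [1, 2, 3, 4]

Answer: 0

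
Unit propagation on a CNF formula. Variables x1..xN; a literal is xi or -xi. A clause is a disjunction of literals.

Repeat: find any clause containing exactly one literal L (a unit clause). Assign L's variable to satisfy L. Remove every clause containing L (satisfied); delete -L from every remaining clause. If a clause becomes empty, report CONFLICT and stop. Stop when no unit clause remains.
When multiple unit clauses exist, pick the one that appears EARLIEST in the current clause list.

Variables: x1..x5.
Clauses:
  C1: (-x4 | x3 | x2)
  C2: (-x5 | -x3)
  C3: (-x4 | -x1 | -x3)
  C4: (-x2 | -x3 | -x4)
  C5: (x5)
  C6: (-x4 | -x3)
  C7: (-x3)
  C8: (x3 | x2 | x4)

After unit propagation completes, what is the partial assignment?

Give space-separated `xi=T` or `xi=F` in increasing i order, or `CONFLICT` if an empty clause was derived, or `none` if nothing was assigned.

Answer: x3=F x5=T

Derivation:
unit clause [5] forces x5=T; simplify:
  drop -5 from [-5, -3] -> [-3]
  satisfied 1 clause(s); 7 remain; assigned so far: [5]
unit clause [-3] forces x3=F; simplify:
  drop 3 from [-4, 3, 2] -> [-4, 2]
  drop 3 from [3, 2, 4] -> [2, 4]
  satisfied 5 clause(s); 2 remain; assigned so far: [3, 5]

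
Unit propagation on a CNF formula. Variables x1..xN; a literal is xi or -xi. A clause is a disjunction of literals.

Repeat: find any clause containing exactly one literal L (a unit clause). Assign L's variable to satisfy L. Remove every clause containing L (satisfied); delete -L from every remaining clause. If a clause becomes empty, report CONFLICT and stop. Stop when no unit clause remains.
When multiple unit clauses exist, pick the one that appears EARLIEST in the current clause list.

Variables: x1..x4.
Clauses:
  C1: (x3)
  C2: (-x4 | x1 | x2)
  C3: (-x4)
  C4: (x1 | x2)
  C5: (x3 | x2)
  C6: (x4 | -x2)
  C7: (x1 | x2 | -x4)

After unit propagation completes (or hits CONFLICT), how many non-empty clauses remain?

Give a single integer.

Answer: 0

Derivation:
unit clause [3] forces x3=T; simplify:
  satisfied 2 clause(s); 5 remain; assigned so far: [3]
unit clause [-4] forces x4=F; simplify:
  drop 4 from [4, -2] -> [-2]
  satisfied 3 clause(s); 2 remain; assigned so far: [3, 4]
unit clause [-2] forces x2=F; simplify:
  drop 2 from [1, 2] -> [1]
  satisfied 1 clause(s); 1 remain; assigned so far: [2, 3, 4]
unit clause [1] forces x1=T; simplify:
  satisfied 1 clause(s); 0 remain; assigned so far: [1, 2, 3, 4]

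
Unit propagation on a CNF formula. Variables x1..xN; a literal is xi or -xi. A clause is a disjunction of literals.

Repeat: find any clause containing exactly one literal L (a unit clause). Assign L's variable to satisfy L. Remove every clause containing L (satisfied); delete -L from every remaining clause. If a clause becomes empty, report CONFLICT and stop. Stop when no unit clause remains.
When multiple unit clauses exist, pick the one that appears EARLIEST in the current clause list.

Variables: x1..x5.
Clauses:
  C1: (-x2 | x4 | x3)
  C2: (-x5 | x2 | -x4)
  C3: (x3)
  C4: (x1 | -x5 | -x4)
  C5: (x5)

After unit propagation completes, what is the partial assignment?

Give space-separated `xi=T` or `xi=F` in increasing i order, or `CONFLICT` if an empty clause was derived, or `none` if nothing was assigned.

unit clause [3] forces x3=T; simplify:
  satisfied 2 clause(s); 3 remain; assigned so far: [3]
unit clause [5] forces x5=T; simplify:
  drop -5 from [-5, 2, -4] -> [2, -4]
  drop -5 from [1, -5, -4] -> [1, -4]
  satisfied 1 clause(s); 2 remain; assigned so far: [3, 5]

Answer: x3=T x5=T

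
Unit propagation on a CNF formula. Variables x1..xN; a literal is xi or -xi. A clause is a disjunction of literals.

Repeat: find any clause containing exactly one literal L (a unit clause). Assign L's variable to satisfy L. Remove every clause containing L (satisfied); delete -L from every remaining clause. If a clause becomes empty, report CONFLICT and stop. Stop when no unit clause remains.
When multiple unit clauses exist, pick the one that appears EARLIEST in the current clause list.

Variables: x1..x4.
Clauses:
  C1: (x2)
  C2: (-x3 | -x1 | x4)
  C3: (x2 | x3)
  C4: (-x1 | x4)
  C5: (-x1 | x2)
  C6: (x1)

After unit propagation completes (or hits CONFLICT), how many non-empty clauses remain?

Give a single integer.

unit clause [2] forces x2=T; simplify:
  satisfied 3 clause(s); 3 remain; assigned so far: [2]
unit clause [1] forces x1=T; simplify:
  drop -1 from [-3, -1, 4] -> [-3, 4]
  drop -1 from [-1, 4] -> [4]
  satisfied 1 clause(s); 2 remain; assigned so far: [1, 2]
unit clause [4] forces x4=T; simplify:
  satisfied 2 clause(s); 0 remain; assigned so far: [1, 2, 4]

Answer: 0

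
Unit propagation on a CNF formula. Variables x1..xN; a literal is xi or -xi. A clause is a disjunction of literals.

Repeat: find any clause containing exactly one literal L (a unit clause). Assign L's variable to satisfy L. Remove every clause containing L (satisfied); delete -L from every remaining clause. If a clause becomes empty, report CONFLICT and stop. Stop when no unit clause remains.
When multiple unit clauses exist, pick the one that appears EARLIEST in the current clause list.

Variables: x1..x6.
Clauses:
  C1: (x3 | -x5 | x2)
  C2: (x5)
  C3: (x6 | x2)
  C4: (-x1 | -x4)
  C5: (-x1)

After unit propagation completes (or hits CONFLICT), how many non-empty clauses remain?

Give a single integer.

unit clause [5] forces x5=T; simplify:
  drop -5 from [3, -5, 2] -> [3, 2]
  satisfied 1 clause(s); 4 remain; assigned so far: [5]
unit clause [-1] forces x1=F; simplify:
  satisfied 2 clause(s); 2 remain; assigned so far: [1, 5]

Answer: 2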